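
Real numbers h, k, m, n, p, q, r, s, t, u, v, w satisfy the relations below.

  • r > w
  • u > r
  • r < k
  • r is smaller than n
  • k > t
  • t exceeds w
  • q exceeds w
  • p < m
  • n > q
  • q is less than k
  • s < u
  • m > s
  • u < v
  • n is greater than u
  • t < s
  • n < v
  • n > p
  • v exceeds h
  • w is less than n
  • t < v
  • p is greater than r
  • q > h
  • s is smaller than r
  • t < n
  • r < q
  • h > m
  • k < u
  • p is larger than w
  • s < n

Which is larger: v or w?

Following the relations from w: w < t < s < r < p < m < h < q < k < u < n < v.
So w < v; v is the larger of the two.

v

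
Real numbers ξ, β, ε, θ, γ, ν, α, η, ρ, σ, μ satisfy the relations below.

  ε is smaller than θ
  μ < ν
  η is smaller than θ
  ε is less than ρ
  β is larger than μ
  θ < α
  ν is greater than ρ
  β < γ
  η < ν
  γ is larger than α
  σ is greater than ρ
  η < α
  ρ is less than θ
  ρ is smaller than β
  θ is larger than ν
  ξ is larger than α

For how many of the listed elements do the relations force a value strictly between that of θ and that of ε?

The relations place ε below θ. An element lies strictly between them when it is forced above ε and also forced below θ.
Above ε: {ρ, σ, β, ν, α, ξ, γ}. Below θ: {μ, ρ, η, ν}.
Intersection: {ρ, ν} — 2.

2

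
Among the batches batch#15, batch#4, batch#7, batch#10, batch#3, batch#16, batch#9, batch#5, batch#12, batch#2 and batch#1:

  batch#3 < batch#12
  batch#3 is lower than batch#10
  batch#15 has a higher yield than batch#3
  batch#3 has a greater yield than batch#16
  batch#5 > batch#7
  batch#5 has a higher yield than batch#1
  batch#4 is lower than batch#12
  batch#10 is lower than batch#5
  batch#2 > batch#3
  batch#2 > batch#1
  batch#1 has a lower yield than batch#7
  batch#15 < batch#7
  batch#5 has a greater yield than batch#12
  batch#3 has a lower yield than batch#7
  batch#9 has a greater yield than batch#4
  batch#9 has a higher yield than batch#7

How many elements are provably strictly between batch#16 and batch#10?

The relations place batch#16 below batch#10. An element lies strictly between them when it is forced above batch#16 and also forced below batch#10.
Above batch#16: {batch#3, batch#12, batch#15, batch#7, batch#5, batch#9, batch#2}. Below batch#10: {batch#3}.
Intersection: {batch#3} — 1.

1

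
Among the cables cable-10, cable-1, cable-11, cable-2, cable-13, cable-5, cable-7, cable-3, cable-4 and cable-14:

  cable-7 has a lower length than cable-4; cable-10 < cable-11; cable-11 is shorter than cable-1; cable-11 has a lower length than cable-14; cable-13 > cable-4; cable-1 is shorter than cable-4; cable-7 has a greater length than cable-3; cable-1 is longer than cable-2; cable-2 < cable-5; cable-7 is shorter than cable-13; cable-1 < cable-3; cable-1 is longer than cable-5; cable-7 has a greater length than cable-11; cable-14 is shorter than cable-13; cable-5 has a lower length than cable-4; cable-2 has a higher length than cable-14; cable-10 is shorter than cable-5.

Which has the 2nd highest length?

cable-4

Chaining the given pairs: cable-10 < cable-11 < cable-14 < cable-2 < cable-5 < cable-1 < cable-3 < cable-7 < cable-4 < cable-13.
The 2nd largest is cable-4.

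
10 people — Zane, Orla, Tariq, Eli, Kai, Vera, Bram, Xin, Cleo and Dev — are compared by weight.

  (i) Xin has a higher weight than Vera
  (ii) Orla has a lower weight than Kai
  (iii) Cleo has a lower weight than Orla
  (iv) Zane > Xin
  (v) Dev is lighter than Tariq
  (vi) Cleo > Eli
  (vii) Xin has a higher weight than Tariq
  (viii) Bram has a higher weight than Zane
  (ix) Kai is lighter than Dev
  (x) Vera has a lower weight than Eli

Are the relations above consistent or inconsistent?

Every relation is compatible with Vera < Eli < Cleo < Orla < Kai < Dev < Tariq < Xin < Zane < Bram; the set is consistent.

consistent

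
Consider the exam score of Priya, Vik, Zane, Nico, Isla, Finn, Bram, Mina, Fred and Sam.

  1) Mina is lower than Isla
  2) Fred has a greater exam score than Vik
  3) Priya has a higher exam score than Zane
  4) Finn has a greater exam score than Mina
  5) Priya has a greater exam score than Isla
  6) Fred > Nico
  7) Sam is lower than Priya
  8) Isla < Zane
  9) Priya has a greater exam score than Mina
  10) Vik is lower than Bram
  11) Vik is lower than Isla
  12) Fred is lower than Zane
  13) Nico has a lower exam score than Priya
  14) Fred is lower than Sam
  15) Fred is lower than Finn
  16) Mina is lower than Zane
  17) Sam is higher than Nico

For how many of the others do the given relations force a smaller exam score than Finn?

The elements the relations force below Finn are Nico, Vik, Mina, Fred — no chain reaches any other.
That is 4.

4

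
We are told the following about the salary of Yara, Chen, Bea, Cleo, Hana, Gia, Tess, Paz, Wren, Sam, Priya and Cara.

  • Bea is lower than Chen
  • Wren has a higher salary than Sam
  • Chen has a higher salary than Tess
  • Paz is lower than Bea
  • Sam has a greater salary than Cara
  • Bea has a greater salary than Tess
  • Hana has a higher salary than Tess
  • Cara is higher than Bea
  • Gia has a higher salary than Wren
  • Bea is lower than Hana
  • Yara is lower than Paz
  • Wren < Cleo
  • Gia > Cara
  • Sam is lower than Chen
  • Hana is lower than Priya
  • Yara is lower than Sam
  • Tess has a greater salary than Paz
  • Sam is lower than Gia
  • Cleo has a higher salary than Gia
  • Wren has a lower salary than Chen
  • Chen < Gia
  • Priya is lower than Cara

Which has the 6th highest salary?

Cara

The consecutive relations fix a unique order: Yara < Paz < Tess < Bea < Hana < Priya < Cara < Sam < Wren < Chen < Gia < Cleo.
Counting 6 from the largest end gives Cara.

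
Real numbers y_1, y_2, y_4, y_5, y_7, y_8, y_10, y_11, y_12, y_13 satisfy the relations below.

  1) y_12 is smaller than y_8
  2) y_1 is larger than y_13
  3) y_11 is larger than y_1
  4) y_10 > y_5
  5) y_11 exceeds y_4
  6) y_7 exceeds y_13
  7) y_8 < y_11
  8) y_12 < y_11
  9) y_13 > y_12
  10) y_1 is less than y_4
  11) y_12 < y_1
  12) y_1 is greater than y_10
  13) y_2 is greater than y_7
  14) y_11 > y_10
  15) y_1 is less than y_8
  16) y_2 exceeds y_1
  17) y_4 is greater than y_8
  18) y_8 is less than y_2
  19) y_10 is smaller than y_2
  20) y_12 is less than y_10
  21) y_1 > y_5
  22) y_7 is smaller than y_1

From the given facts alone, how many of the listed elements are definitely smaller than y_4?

Directly below y_4: y_1, y_8.
One step further: y_12, y_5, y_13, y_7, y_10 (7 so far).
Nothing else is reachable below y_4; 7 in all.

7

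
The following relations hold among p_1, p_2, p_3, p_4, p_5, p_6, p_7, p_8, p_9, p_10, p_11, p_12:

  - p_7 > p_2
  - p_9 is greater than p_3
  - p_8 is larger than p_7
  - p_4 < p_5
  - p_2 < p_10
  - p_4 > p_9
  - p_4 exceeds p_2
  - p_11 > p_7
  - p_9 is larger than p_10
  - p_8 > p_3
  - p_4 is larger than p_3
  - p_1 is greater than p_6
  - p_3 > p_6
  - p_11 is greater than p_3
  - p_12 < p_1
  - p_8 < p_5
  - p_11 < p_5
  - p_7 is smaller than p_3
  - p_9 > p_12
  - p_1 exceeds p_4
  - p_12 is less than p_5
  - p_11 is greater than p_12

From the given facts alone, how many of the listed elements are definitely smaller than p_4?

7

From p_4 the given relations immediately reach p_2, p_3, p_9.
From those, p_7, p_6, p_10, p_12 — 7 in total.
Nothing else is reachable below p_4; 7 in all.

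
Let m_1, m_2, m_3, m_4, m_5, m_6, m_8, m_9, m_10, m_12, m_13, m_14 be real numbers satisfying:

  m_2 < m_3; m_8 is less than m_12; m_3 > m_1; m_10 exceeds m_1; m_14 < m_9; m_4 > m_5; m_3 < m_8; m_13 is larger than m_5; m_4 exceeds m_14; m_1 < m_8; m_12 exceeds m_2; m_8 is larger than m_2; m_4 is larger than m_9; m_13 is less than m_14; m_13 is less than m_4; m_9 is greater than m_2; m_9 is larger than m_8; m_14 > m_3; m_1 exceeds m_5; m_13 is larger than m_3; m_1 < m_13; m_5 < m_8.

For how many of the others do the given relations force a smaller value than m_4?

From m_4 the given relations immediately reach m_5, m_13, m_14, m_9.
From those, m_2, m_1, m_3, m_8 — 8 in total.
Nothing else is reachable below m_4; 8 in all.

8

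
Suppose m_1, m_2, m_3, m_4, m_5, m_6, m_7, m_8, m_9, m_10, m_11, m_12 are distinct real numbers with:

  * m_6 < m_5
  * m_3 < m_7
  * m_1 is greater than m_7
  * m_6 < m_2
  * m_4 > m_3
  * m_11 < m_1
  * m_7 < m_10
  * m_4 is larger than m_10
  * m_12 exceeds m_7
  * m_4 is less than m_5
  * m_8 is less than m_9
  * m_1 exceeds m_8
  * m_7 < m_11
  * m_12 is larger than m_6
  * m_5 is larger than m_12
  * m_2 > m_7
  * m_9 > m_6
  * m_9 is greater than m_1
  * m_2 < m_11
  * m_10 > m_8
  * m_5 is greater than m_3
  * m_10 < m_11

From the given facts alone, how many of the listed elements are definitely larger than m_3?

The elements the relations force above m_3 are m_7, m_2, m_10, m_4, m_12, m_11, m_1, m_9, m_5 — no chain reaches any other.
That is 9.

9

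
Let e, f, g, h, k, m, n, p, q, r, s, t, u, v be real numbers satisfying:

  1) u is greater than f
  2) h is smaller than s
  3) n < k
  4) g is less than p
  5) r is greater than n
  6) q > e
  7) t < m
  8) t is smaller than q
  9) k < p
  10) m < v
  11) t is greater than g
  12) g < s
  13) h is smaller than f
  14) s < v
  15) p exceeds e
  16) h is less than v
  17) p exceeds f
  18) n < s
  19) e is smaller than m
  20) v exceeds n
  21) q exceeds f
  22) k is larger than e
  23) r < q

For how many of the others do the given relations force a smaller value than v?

7

The elements the relations force below v are h, n, g, t, e, s, m — no chain reaches any other.
That is 7.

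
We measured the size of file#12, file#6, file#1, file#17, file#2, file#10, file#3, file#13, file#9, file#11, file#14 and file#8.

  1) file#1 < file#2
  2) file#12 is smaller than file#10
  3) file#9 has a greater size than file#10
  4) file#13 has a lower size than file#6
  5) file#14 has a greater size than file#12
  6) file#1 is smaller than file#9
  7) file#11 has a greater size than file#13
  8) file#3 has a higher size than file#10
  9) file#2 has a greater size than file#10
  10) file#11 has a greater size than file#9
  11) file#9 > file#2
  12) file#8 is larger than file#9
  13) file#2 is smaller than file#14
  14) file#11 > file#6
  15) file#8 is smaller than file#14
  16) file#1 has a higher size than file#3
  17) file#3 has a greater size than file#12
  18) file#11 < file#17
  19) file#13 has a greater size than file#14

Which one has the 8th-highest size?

The consecutive relations fix a unique order: file#12 < file#10 < file#3 < file#1 < file#2 < file#9 < file#8 < file#14 < file#13 < file#6 < file#11 < file#17.
The 8th largest is file#2.

file#2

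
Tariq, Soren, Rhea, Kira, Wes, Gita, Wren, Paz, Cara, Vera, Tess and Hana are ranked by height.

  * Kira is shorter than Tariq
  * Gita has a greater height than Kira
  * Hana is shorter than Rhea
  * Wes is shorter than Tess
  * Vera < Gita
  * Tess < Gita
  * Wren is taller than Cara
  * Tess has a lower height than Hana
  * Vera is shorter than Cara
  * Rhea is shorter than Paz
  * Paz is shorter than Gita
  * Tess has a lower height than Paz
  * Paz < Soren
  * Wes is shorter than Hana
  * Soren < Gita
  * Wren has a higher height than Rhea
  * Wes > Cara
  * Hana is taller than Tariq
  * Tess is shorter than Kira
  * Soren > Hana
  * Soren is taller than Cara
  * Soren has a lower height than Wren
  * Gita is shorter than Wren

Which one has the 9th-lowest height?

The consecutive relations fix a unique order: Vera < Cara < Wes < Tess < Kira < Tariq < Hana < Rhea < Paz < Soren < Gita < Wren.
The 9th smallest is Paz.

Paz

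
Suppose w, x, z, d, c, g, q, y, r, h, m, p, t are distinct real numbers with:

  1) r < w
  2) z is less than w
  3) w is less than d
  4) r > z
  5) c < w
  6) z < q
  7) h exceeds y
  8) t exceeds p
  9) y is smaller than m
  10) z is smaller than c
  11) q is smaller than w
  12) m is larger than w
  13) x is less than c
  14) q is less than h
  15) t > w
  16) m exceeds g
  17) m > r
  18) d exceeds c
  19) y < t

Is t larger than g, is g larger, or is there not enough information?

undetermined

Following every chain through g: above g we get m.
t is not reached, and no chain runs the other way from t to g.
So the given relations leave the order of g and t undetermined.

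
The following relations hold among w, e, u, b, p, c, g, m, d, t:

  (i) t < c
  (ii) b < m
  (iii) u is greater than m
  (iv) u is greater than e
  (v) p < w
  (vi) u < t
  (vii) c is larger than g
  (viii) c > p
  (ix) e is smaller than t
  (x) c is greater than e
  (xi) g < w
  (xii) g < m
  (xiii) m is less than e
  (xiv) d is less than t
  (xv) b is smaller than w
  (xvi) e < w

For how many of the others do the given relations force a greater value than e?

4

From e the given relations immediately reach u, w, t, c.
Nothing else is reachable above e; 4 in all.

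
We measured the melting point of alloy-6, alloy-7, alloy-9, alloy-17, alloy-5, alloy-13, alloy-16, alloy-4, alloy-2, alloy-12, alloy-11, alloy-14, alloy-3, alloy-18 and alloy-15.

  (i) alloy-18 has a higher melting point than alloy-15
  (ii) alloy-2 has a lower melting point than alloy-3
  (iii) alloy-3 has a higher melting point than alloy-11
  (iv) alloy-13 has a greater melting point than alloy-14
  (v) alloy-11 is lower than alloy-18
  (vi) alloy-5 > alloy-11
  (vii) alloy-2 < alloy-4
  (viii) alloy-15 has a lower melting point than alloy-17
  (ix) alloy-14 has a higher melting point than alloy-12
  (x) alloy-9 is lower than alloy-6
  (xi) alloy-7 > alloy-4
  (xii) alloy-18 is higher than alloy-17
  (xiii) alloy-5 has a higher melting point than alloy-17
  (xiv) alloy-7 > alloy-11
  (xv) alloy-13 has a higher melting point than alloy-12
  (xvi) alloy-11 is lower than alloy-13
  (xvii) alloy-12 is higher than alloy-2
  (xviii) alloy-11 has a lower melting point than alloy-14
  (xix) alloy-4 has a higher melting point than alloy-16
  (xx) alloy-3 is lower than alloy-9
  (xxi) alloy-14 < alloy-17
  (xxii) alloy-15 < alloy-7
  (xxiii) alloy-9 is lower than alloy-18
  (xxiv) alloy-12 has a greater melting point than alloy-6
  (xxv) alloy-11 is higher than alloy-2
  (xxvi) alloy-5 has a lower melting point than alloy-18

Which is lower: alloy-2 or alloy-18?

The relevant relations are alloy-2 < alloy-11; alloy-11 < alloy-3; alloy-3 < alloy-9; alloy-9 < alloy-6; alloy-6 < alloy-12; alloy-12 < alloy-14; alloy-14 < alloy-17; alloy-17 < alloy-5; alloy-5 < alloy-18.
Together: alloy-2 < alloy-11 < alloy-3 < alloy-9 < alloy-6 < alloy-12 < alloy-14 < alloy-17 < alloy-5 < alloy-18.
So alloy-2 < alloy-18; alloy-2 is the lower of the two.

alloy-2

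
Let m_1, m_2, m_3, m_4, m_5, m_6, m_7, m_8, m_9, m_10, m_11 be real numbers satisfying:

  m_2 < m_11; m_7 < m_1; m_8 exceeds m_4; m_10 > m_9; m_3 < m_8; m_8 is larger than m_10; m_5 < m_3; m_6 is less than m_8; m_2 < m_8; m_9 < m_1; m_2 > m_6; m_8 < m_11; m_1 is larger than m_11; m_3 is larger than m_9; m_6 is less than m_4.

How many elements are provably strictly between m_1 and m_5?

3

Chaining upward from m_5 reaches: m_3, m_8, m_11.
Chaining downward from m_1 reaches: m_6, m_2, m_9, m_4, m_10, m_7, m_3, m_8, m_11.
Strictly between m_5 and m_1 are those in both lists: m_3, m_8, m_11 — 3 elements.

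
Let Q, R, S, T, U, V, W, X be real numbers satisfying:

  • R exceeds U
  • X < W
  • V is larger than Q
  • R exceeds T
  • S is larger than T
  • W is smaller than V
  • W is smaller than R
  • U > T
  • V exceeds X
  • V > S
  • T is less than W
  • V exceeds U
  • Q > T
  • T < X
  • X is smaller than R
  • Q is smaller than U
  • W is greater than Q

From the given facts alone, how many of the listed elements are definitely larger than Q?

4

Directly above Q: U, W, V.
One step further: R (4 so far).
No other element is forced above Q by the given relations, so the count is 4.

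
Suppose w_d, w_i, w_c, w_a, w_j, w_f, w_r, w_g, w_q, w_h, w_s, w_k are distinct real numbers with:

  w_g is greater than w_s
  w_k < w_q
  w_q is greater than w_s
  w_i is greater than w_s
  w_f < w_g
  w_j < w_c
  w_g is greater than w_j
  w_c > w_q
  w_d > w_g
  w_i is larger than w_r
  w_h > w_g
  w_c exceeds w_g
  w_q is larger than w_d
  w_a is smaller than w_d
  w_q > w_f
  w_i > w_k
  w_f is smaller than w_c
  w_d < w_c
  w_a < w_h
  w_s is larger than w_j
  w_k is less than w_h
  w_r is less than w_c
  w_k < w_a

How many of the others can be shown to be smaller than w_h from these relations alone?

Directly below w_h: w_k, w_a, w_g.
One step further: w_j, w_s, w_f (6 so far).
Nothing else is reachable below w_h; 6 in all.

6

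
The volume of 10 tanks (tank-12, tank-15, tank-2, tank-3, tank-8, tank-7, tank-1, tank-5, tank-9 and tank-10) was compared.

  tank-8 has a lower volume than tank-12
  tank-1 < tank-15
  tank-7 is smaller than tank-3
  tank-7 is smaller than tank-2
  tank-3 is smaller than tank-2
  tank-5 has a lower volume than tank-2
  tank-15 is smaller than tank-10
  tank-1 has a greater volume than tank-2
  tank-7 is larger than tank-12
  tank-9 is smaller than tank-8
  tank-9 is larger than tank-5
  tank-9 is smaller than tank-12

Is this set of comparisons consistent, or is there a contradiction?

Every relation is compatible with tank-5 < tank-9 < tank-8 < tank-12 < tank-7 < tank-3 < tank-2 < tank-1 < tank-15 < tank-10; the set is consistent.

consistent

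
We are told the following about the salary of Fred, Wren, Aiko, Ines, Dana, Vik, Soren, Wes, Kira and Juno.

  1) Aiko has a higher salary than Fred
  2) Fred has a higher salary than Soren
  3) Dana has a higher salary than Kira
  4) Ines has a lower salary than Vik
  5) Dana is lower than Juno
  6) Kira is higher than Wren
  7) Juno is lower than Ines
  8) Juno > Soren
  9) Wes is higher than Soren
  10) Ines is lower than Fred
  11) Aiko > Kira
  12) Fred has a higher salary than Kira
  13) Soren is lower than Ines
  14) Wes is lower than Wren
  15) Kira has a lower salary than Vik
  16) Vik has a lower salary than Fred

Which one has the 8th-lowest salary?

The consecutive relations fix a unique order: Soren < Wes < Wren < Kira < Dana < Juno < Ines < Vik < Fred < Aiko.
The 8th smallest is Vik.

Vik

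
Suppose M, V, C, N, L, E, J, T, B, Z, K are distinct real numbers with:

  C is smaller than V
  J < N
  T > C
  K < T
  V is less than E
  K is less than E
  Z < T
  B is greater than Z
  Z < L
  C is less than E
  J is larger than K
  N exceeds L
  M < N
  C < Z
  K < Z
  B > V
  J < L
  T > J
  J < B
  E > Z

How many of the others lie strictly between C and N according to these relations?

The relations place C below N. An element lies strictly between them when it is forced above C and also forced below N.
Above C: {Z, L, V, B, E, T}. Below N: {K, J, M, Z, L}.
Intersection: {Z, L} — 2.

2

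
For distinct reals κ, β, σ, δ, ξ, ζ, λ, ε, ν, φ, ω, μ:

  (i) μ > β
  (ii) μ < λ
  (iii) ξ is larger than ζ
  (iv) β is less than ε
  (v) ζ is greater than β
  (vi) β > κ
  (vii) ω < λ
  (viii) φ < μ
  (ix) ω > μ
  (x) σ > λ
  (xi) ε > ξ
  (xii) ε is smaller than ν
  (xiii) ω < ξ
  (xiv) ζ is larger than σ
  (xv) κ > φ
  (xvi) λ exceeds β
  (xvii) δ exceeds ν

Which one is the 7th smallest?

The consecutive relations fix a unique order: φ < κ < β < μ < ω < λ < σ < ζ < ξ < ε < ν < δ.
Counting 7 from the smallest end gives σ.

σ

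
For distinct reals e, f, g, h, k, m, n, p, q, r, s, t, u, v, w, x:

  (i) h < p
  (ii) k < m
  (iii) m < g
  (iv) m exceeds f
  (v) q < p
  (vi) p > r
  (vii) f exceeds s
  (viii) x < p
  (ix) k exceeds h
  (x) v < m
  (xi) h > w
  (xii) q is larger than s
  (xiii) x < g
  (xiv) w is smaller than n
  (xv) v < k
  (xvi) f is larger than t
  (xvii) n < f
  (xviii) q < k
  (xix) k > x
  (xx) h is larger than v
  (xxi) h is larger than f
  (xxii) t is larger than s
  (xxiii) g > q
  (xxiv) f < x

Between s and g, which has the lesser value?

Link the given pairs in sequence: s < t; t < f; f < x; x < k; k < m; m < g.
Chaining these gives s < t < f < x < k < m < g.
So s < g; s is the smaller of the two.

s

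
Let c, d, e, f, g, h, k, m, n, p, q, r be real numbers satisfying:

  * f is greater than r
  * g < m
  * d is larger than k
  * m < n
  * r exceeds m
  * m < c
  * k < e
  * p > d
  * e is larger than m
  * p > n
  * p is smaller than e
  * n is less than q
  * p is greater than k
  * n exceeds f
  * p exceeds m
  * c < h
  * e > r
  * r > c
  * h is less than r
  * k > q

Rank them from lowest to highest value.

g < m < c < h < r < f < n < q < k < d < p < e

The consecutive links are each given: g < m; m < c; c < h; h < r; r < f; f < n; n < q; q < k; k < d; d < p; p < e.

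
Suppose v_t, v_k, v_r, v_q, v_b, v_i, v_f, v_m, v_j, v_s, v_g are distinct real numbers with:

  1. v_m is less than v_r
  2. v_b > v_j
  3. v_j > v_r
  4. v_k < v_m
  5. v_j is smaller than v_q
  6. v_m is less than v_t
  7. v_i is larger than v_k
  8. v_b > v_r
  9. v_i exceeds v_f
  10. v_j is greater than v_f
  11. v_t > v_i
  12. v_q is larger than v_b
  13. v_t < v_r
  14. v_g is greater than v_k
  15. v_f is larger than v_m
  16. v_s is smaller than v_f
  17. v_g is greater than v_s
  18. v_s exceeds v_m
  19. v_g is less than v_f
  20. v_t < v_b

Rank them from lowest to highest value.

v_k < v_m < v_s < v_g < v_f < v_i < v_t < v_r < v_j < v_b < v_q

Nothing is placed below v_k, so it is least; from there v_k < v_m; v_m < v_s; v_s < v_g; v_g < v_f; v_f < v_i; v_i < v_t; v_t < v_r; v_r < v_j; v_j < v_b; v_b < v_q, each given directly.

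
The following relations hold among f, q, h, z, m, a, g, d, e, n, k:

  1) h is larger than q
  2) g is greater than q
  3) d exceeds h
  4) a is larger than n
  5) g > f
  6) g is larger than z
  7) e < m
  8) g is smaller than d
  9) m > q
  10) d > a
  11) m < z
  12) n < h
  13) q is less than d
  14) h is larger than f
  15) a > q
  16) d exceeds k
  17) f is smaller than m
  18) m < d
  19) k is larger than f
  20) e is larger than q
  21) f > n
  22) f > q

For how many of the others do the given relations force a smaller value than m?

The elements the relations force below m are n, q, e, f — no chain reaches any other.
That is 4.

4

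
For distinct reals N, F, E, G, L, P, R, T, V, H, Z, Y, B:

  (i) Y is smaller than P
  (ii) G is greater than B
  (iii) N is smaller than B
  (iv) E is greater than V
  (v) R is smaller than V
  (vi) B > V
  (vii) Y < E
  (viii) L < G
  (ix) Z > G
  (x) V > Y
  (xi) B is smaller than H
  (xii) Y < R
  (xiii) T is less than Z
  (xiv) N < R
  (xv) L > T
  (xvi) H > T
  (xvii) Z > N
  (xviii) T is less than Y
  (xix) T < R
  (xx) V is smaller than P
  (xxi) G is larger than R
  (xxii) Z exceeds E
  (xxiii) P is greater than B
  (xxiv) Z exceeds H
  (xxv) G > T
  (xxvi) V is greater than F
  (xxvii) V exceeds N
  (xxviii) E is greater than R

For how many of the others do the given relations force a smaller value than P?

From P the given relations immediately reach Y, V, B.
From those, T, F, N, R — 7 in total.
No other element is forced below P by the given relations, so the count is 7.

7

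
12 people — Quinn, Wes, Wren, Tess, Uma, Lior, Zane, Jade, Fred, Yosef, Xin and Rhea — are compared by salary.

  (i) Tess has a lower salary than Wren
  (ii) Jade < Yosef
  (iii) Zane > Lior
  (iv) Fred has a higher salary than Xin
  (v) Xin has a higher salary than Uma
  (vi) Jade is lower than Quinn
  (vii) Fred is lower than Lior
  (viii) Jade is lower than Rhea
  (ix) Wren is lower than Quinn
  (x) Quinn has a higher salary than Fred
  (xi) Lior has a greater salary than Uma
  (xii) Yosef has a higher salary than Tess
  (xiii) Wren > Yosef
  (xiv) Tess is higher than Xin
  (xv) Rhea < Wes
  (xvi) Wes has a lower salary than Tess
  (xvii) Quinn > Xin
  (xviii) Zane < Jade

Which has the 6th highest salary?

The consecutive relations fix a unique order: Uma < Xin < Fred < Lior < Zane < Jade < Rhea < Wes < Tess < Yosef < Wren < Quinn.
The 6th largest is Rhea.

Rhea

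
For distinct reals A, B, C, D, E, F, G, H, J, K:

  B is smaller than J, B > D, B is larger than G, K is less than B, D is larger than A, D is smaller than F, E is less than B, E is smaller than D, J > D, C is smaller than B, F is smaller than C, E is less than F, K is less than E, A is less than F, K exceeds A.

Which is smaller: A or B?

A < K and K < E give A < E.
Then E < D extends the chain to D.
With D < F: A < K < E < D < F.
With F < C: A < K < E < D < F < C.
Then C < B extends the chain to B.
So A < B; A is the smaller of the two.

A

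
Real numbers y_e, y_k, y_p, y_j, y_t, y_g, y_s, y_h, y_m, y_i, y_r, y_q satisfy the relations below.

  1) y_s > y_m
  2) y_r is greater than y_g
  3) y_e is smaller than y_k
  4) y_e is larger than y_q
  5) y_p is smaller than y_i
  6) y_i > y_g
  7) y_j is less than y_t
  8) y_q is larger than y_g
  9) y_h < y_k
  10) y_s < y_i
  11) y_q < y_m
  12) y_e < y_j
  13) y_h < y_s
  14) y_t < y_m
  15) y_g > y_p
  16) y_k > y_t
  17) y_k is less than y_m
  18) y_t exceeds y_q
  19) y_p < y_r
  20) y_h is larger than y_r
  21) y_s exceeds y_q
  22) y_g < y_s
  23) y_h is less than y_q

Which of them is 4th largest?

y_k

The consecutive relations fix a unique order: y_p < y_g < y_r < y_h < y_q < y_e < y_j < y_t < y_k < y_m < y_s < y_i.
The 4th largest is y_k.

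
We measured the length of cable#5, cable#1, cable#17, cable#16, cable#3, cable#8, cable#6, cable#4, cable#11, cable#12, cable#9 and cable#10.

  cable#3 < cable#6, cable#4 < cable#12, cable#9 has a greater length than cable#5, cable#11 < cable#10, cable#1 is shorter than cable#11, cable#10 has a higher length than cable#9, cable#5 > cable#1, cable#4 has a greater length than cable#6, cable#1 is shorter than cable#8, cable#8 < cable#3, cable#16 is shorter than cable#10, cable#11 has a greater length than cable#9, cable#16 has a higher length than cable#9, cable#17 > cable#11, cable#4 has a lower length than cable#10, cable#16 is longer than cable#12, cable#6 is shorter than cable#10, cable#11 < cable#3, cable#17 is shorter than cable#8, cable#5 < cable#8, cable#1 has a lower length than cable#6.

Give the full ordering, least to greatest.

cable#1 < cable#5 < cable#9 < cable#11 < cable#17 < cable#8 < cable#3 < cable#6 < cable#4 < cable#12 < cable#16 < cable#10

The consecutive links are each given: cable#1 < cable#5; cable#5 < cable#9; cable#9 < cable#11; cable#11 < cable#17; cable#17 < cable#8; cable#8 < cable#3; cable#3 < cable#6; cable#6 < cable#4; cable#4 < cable#12; cable#12 < cable#16; cable#16 < cable#10.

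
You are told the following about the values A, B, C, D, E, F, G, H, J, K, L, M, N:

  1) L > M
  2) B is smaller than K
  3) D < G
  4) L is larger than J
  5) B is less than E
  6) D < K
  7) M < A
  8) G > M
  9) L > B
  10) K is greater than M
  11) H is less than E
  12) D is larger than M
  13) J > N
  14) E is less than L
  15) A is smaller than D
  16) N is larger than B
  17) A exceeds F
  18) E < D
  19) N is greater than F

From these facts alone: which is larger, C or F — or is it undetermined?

Following every chain through F: above F we get A, D, K, G, N, J, L.
C is not reached, and no chain runs the other way from C to F.
So the given relations leave the order of F and C undetermined.

undetermined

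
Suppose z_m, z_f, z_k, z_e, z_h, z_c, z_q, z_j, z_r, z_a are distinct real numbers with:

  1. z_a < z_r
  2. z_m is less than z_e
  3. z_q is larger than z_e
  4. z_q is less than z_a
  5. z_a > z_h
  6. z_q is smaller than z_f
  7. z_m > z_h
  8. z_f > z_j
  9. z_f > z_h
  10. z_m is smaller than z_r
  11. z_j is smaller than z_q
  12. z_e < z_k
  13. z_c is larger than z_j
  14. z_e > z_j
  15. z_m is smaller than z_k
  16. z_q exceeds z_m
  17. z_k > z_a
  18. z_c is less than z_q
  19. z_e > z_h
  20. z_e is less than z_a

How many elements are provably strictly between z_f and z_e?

1

Chaining upward from z_e reaches: z_q, z_a, z_k, z_r.
Chaining downward from z_f reaches: z_j, z_h, z_c, z_m, z_q.
Strictly between z_e and z_f are those in both lists: z_q — 1 element.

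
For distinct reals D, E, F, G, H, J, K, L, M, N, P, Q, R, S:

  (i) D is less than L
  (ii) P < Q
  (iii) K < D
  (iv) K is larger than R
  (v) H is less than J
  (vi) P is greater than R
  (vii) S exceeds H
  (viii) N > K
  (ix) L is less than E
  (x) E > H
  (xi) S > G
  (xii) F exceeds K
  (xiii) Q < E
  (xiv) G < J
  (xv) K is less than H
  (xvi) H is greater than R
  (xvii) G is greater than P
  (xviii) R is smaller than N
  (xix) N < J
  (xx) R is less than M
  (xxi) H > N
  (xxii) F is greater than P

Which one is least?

R

K is not least since R < K; D is not least since K < D; N is not least since K < N; H is not least since N < H; P is not least since R < P; F is not least since K < F; Q is not least since P < Q; M is not least since R < M; G is not least since P < G; J is not least since N < J; S is not least since G < S; L is not least since D < L; E is not least since L < E.
Only R has nothing below it, so R is the least.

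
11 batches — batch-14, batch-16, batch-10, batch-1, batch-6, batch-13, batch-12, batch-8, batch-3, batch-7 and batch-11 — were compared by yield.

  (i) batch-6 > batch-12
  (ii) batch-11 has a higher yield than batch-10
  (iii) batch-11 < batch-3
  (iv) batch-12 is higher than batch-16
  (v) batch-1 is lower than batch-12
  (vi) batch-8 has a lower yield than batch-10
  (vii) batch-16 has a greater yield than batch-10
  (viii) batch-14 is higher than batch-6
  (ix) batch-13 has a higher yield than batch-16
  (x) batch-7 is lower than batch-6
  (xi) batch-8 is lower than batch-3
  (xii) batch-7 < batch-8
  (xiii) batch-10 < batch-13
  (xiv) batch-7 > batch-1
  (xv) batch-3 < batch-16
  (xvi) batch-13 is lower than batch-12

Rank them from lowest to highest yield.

Nothing is placed below batch-1, so it is least; from there batch-1 < batch-7; batch-7 < batch-8; batch-8 < batch-10; batch-10 < batch-11; batch-11 < batch-3; batch-3 < batch-16; batch-16 < batch-13; batch-13 < batch-12; batch-12 < batch-6; batch-6 < batch-14, each given directly.

batch-1 < batch-7 < batch-8 < batch-10 < batch-11 < batch-3 < batch-16 < batch-13 < batch-12 < batch-6 < batch-14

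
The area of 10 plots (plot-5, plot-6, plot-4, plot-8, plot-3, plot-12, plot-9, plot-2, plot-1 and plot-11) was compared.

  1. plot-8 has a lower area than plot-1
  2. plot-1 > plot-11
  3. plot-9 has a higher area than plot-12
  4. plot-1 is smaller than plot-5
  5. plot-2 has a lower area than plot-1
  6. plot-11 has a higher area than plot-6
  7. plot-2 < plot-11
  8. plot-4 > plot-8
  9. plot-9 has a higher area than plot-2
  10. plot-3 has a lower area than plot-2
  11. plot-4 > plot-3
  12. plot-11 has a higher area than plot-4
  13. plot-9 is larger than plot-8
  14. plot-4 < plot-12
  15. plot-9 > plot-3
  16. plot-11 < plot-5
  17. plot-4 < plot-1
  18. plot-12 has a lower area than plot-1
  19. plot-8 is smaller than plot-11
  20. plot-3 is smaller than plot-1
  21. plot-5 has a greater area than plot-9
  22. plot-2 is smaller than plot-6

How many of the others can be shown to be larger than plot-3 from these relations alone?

8

Directly above plot-3: plot-2, plot-4, plot-1, plot-9.
One step further: plot-6, plot-11, plot-12, plot-5 (8 so far).
Nothing else is reachable above plot-3; 8 in all.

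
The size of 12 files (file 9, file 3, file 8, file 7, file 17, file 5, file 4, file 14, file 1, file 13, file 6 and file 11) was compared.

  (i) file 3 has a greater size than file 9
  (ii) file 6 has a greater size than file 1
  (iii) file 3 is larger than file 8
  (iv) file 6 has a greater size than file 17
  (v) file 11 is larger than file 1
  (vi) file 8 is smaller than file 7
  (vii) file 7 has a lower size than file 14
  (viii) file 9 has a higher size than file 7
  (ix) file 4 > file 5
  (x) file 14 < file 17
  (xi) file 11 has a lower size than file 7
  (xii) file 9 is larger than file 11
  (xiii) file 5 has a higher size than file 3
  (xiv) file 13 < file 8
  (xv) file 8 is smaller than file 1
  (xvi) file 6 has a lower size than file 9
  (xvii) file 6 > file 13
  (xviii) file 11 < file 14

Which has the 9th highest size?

file 11

Chaining the given pairs: file 13 < file 8 < file 1 < file 11 < file 7 < file 14 < file 17 < file 6 < file 9 < file 3 < file 5 < file 4.
The 9th largest is file 11.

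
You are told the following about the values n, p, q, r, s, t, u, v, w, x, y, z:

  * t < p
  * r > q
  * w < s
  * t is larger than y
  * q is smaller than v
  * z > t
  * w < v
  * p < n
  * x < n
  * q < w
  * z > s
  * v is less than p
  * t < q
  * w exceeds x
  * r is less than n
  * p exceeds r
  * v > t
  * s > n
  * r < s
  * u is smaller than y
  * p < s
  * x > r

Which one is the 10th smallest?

Piecing the relations together gives one ordering: u < y < t < q < r < x < w < v < p < n < s < z.
The 10th smallest is n.

n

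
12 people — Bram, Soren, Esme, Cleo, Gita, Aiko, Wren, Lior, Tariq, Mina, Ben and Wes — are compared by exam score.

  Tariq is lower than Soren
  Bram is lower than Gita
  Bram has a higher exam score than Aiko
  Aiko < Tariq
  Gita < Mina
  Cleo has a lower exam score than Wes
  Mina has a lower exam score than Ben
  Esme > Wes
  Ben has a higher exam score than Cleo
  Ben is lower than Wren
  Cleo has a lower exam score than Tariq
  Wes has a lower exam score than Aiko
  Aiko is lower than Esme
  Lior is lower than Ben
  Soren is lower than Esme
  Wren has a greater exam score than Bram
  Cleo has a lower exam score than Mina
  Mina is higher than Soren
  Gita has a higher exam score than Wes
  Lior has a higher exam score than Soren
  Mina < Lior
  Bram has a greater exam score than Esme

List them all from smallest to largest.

Each adjacent pair is fixed by a given relation: Cleo < Wes; Wes < Aiko; Aiko < Tariq; Tariq < Soren; Soren < Esme; Esme < Bram; Bram < Gita; Gita < Mina; Mina < Lior; Lior < Ben; Ben < Wren. Chaining them end to end gives the full order.

Cleo < Wes < Aiko < Tariq < Soren < Esme < Bram < Gita < Mina < Lior < Ben < Wren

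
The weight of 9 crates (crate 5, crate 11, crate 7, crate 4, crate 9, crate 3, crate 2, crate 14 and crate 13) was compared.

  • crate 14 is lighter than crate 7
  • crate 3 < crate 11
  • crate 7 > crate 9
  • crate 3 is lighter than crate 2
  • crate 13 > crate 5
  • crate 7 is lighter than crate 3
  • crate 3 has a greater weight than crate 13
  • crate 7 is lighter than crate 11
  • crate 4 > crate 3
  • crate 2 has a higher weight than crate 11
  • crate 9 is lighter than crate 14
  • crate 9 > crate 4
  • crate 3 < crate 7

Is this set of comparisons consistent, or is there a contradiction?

We have crate 7 < crate 3 stated directly, yet also crate 3 < crate 4 < crate 9 < crate 14 < crate 7 by chaining the others — so crate 3 < crate 7. Contradiction.

inconsistent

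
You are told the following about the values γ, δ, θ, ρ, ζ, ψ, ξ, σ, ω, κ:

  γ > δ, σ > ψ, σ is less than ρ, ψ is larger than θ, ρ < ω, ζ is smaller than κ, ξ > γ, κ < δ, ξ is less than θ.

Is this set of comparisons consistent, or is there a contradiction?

consistent

Every relation is compatible with ζ < κ < δ < γ < ξ < θ < ψ < σ < ρ < ω; the set is consistent.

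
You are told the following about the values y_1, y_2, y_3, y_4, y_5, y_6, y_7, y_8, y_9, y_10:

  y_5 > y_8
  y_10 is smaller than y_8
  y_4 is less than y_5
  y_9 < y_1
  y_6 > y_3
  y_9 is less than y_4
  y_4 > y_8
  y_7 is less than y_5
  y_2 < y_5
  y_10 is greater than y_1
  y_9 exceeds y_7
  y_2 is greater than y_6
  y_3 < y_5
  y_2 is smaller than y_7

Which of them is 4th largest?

The consecutive relations fix a unique order: y_3 < y_6 < y_2 < y_7 < y_9 < y_1 < y_10 < y_8 < y_4 < y_5.
The 4th largest is y_10.

y_10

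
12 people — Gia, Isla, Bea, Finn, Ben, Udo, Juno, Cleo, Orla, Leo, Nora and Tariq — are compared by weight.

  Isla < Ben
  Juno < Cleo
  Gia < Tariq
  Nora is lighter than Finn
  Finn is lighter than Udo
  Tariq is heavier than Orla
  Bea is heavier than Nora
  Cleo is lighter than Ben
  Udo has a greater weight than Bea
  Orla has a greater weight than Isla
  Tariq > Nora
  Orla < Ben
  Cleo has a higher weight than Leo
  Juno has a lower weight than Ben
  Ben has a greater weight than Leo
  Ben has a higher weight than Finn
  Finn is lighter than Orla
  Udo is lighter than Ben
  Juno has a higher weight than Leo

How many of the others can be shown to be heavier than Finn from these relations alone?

4

Directly above Finn: Orla, Udo, Ben.
One step further: Tariq (4 so far).
No other element is forced above Finn by the given relations, so the count is 4.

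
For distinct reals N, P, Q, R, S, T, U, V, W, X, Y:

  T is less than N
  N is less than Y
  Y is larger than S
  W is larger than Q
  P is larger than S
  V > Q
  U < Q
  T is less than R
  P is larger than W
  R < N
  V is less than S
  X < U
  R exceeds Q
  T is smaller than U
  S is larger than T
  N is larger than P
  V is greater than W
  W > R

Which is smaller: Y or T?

T

The relevant relations are T < U; U < Q; Q < R; R < W; W < V; V < S; S < P; P < N; N < Y.
Chaining these gives T < U < Q < R < W < V < S < P < N < Y.
So T < Y; T is the smaller of the two.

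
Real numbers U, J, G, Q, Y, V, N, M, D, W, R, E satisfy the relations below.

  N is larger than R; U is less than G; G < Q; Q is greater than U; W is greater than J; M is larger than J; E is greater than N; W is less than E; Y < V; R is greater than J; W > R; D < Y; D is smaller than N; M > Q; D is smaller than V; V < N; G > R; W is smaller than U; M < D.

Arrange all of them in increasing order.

Each adjacent pair is fixed by a given relation: J < R; R < W; W < U; U < G; G < Q; Q < M; M < D; D < Y; Y < V; V < N; N < E. Chaining them end to end gives the full order.

J < R < W < U < G < Q < M < D < Y < V < N < E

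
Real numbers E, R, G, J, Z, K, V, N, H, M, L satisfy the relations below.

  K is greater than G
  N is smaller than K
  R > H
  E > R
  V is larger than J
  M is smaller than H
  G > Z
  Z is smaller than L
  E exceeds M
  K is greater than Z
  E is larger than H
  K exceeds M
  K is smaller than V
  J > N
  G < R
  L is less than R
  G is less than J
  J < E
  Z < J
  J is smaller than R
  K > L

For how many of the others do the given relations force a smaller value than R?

7

From R the given relations immediately reach L, G, H, J.
From those, M, Z, N — 7 in total.
Nothing else is reachable below R; 7 in all.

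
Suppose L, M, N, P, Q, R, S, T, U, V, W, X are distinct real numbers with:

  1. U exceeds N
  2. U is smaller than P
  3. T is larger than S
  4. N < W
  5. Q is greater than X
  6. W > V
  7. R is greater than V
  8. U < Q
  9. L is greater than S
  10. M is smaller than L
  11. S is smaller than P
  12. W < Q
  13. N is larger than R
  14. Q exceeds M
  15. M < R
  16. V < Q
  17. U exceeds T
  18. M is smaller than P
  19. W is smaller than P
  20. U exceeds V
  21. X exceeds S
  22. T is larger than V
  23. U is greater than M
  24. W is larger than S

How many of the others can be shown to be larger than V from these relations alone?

7

From V the given relations immediately reach R, T, U, W, Q.
From those, N, P — 7 in total.
Nothing else is reachable above V; 7 in all.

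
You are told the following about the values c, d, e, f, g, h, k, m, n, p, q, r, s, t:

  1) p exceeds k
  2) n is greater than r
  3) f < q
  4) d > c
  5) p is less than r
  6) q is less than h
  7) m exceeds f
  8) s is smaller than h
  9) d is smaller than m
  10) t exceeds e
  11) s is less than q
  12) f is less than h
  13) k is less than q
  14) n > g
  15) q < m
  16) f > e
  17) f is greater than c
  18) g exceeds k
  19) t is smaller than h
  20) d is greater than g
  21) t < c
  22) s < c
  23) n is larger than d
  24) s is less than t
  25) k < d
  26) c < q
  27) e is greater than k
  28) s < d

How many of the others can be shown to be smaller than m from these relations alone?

Directly below m: d, f, q.
One step further: k, e, s, g, c (8 so far).
One step further: t (9 so far).
No other element is forced below m by the given relations, so the count is 9.

9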